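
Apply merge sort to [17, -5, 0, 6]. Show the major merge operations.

Divide and conquer:
  Merge [17] + [-5] -> [-5, 17]
  Merge [0] + [6] -> [0, 6]
  Merge [-5, 17] + [0, 6] -> [-5, 0, 6, 17]


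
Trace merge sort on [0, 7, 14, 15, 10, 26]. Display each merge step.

Divide and conquer:
  Merge [7] + [14] -> [7, 14]
  Merge [0] + [7, 14] -> [0, 7, 14]
  Merge [10] + [26] -> [10, 26]
  Merge [15] + [10, 26] -> [10, 15, 26]
  Merge [0, 7, 14] + [10, 15, 26] -> [0, 7, 10, 14, 15, 26]


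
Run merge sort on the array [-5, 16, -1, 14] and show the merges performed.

Divide and conquer:
  Merge [-5] + [16] -> [-5, 16]
  Merge [-1] + [14] -> [-1, 14]
  Merge [-5, 16] + [-1, 14] -> [-5, -1, 14, 16]


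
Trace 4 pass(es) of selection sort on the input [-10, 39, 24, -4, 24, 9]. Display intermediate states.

Pass 1: Select minimum -10 at index 0, swap -> [-10, 39, 24, -4, 24, 9]
Pass 2: Select minimum -4 at index 3, swap -> [-10, -4, 24, 39, 24, 9]
Pass 3: Select minimum 9 at index 5, swap -> [-10, -4, 9, 39, 24, 24]
Pass 4: Select minimum 24 at index 4, swap -> [-10, -4, 9, 24, 39, 24]


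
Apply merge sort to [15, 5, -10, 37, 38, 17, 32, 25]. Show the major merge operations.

Divide and conquer:
  Merge [15] + [5] -> [5, 15]
  Merge [-10] + [37] -> [-10, 37]
  Merge [5, 15] + [-10, 37] -> [-10, 5, 15, 37]
  Merge [38] + [17] -> [17, 38]
  Merge [32] + [25] -> [25, 32]
  Merge [17, 38] + [25, 32] -> [17, 25, 32, 38]
  Merge [-10, 5, 15, 37] + [17, 25, 32, 38] -> [-10, 5, 15, 17, 25, 32, 37, 38]


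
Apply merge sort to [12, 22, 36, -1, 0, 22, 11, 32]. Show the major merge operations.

Divide and conquer:
  Merge [12] + [22] -> [12, 22]
  Merge [36] + [-1] -> [-1, 36]
  Merge [12, 22] + [-1, 36] -> [-1, 12, 22, 36]
  Merge [0] + [22] -> [0, 22]
  Merge [11] + [32] -> [11, 32]
  Merge [0, 22] + [11, 32] -> [0, 11, 22, 32]
  Merge [-1, 12, 22, 36] + [0, 11, 22, 32] -> [-1, 0, 11, 12, 22, 22, 32, 36]


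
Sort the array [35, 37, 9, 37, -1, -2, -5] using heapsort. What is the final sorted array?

Build heap: [37, 37, 9, 35, -1, -2, -5]
Extract 37: [37, 35, 9, -5, -1, -2, 37]
Extract 37: [35, -1, 9, -5, -2, 37, 37]
Extract 35: [9, -1, -2, -5, 35, 37, 37]
Extract 9: [-1, -5, -2, 9, 35, 37, 37]
Extract -1: [-2, -5, -1, 9, 35, 37, 37]
Extract -2: [-5, -2, -1, 9, 35, 37, 37]


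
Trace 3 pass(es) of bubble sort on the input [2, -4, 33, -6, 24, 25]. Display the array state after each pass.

After pass 1: [-4, 2, -6, 24, 25, 33] (4 swaps)
After pass 2: [-4, -6, 2, 24, 25, 33] (1 swaps)
After pass 3: [-6, -4, 2, 24, 25, 33] (1 swaps)
Total swaps: 6


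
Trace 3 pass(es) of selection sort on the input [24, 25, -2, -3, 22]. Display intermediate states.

Pass 1: Select minimum -3 at index 3, swap -> [-3, 25, -2, 24, 22]
Pass 2: Select minimum -2 at index 2, swap -> [-3, -2, 25, 24, 22]
Pass 3: Select minimum 22 at index 4, swap -> [-3, -2, 22, 24, 25]


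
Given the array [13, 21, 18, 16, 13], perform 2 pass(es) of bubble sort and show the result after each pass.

After pass 1: [13, 18, 16, 13, 21] (3 swaps)
After pass 2: [13, 16, 13, 18, 21] (2 swaps)
Total swaps: 5


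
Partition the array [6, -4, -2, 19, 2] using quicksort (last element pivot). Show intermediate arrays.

Partition 1: pivot=2 at index 2 -> [-4, -2, 2, 19, 6]
Partition 2: pivot=-2 at index 1 -> [-4, -2, 2, 19, 6]
Partition 3: pivot=6 at index 3 -> [-4, -2, 2, 6, 19]


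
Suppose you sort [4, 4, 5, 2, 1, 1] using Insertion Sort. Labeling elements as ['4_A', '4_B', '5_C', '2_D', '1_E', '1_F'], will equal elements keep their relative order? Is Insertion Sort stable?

Trace Insertion Sort on the labeled array (the key is the number; the letter only tracks identity):
  Insert 4_B at index 1: [4_A, 4_B, 5_C, 2_D, 1_E, 1_F]
  Insert 5_C at index 2: [4_A, 4_B, 5_C, 2_D, 1_E, 1_F]
  Insert 2_D at index 0: [2_D, 4_A, 4_B, 5_C, 1_E, 1_F]
  Insert 1_E at index 0: [1_E, 2_D, 4_A, 4_B, 5_C, 1_F]
  Insert 1_F at index 1: [1_E, 1_F, 2_D, 4_A, 4_B, 5_C]
Final order: [1_E, 1_F, 2_D, 4_A, 4_B, 5_C]
Equal keys:
  value 1: originally 1_E, 1_F; after sorting 1_E, 1_F -> order preserved
  value 4: originally 4_A, 4_B; after sorting 4_A, 4_B -> order preserved
All equal keys kept their original relative order. Insertion Sort is stable: elements are shifted only while they are strictly greater than the key, so a key is inserted after any equal elements already placed.
Answer: Stable


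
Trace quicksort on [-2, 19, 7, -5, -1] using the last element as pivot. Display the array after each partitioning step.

Partition 1: pivot=-1 at index 2 -> [-2, -5, -1, 19, 7]
Partition 2: pivot=-5 at index 0 -> [-5, -2, -1, 19, 7]
Partition 3: pivot=7 at index 3 -> [-5, -2, -1, 7, 19]


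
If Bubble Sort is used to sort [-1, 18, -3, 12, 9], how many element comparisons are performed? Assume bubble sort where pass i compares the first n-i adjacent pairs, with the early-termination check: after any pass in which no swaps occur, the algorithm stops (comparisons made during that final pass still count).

Pass 1: compare adjacent pairs (0,1)..(3,4) = 4 comparison(s), 3 swap(s) -> [-1, -3, 12, 9, 18]
Pass 2: compare adjacent pairs (0,1)..(2,3) = 3 comparison(s), 2 swap(s) -> [-3, -1, 9, 12, 18]
Pass 3: compare adjacent pairs (0,1)..(1,2) = 2 comparison(s), 0 swap(s) -> [-3, -1, 9, 12, 18]
No swaps in this pass, so bubble sort stops here.
Total comparisons: 4 + 3 + 2 = 9


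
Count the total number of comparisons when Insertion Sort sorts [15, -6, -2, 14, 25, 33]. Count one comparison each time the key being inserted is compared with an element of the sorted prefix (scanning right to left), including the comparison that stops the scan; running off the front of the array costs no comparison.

Insert -6: 15 > -6 (shift), reached front = 1 comparison(s) -> [-6, 15, -2, 14, 25, 33]
Insert -2: 15 > -2 (shift), -6 <= -2 (stop) = 2 comparison(s) -> [-6, -2, 15, 14, 25, 33]
Insert 14: 15 > 14 (shift), -2 <= 14 (stop) = 2 comparison(s) -> [-6, -2, 14, 15, 25, 33]
Insert 25: 15 <= 25 (stop) = 1 comparison(s) -> [-6, -2, 14, 15, 25, 33]
Insert 33: 25 <= 33 (stop) = 1 comparison(s) -> [-6, -2, 14, 15, 25, 33]
Total comparisons: 1 + 2 + 2 + 1 + 1 = 7


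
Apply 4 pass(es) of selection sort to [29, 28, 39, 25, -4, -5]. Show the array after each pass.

Pass 1: Select minimum -5 at index 5, swap -> [-5, 28, 39, 25, -4, 29]
Pass 2: Select minimum -4 at index 4, swap -> [-5, -4, 39, 25, 28, 29]
Pass 3: Select minimum 25 at index 3, swap -> [-5, -4, 25, 39, 28, 29]
Pass 4: Select minimum 28 at index 4, swap -> [-5, -4, 25, 28, 39, 29]


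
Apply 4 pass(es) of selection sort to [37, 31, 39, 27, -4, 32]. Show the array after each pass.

Pass 1: Select minimum -4 at index 4, swap -> [-4, 31, 39, 27, 37, 32]
Pass 2: Select minimum 27 at index 3, swap -> [-4, 27, 39, 31, 37, 32]
Pass 3: Select minimum 31 at index 3, swap -> [-4, 27, 31, 39, 37, 32]
Pass 4: Select minimum 32 at index 5, swap -> [-4, 27, 31, 32, 37, 39]


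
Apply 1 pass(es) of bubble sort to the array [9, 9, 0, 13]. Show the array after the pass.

After pass 1: [9, 0, 9, 13] (1 swaps)
Total swaps: 1


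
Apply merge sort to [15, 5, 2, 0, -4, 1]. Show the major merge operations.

Divide and conquer:
  Merge [5] + [2] -> [2, 5]
  Merge [15] + [2, 5] -> [2, 5, 15]
  Merge [-4] + [1] -> [-4, 1]
  Merge [0] + [-4, 1] -> [-4, 0, 1]
  Merge [2, 5, 15] + [-4, 0, 1] -> [-4, 0, 1, 2, 5, 15]


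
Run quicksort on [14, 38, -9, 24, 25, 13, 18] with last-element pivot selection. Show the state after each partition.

Partition 1: pivot=18 at index 3 -> [14, -9, 13, 18, 25, 38, 24]
Partition 2: pivot=13 at index 1 -> [-9, 13, 14, 18, 25, 38, 24]
Partition 3: pivot=24 at index 4 -> [-9, 13, 14, 18, 24, 38, 25]
Partition 4: pivot=25 at index 5 -> [-9, 13, 14, 18, 24, 25, 38]


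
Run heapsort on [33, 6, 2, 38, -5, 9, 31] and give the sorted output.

Build heap: [38, 33, 31, 6, -5, 9, 2]
Extract 38: [33, 6, 31, 2, -5, 9, 38]
Extract 33: [31, 6, 9, 2, -5, 33, 38]
Extract 31: [9, 6, -5, 2, 31, 33, 38]
Extract 9: [6, 2, -5, 9, 31, 33, 38]
Extract 6: [2, -5, 6, 9, 31, 33, 38]
Extract 2: [-5, 2, 6, 9, 31, 33, 38]


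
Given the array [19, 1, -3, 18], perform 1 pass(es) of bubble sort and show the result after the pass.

After pass 1: [1, -3, 18, 19] (3 swaps)
Total swaps: 3


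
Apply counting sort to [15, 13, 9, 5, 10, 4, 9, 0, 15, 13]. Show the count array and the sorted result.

Count array: [1, 0, 0, 0, 1, 1, 0, 0, 0, 2, 1, 0, 0, 2, 0, 2]
(count[i] = number of elements equal to i)
Cumulative count: [1, 1, 1, 1, 2, 3, 3, 3, 3, 5, 6, 6, 6, 8, 8, 10]
Sorted: [0, 4, 5, 9, 9, 10, 13, 13, 15, 15]


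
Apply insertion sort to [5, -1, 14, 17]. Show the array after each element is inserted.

First element 5 is already 'sorted'
Insert -1: shifted 1 elements -> [-1, 5, 14, 17]
Insert 14: shifted 0 elements -> [-1, 5, 14, 17]
Insert 17: shifted 0 elements -> [-1, 5, 14, 17]


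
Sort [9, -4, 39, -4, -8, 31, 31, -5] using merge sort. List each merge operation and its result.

Divide and conquer:
  Merge [9] + [-4] -> [-4, 9]
  Merge [39] + [-4] -> [-4, 39]
  Merge [-4, 9] + [-4, 39] -> [-4, -4, 9, 39]
  Merge [-8] + [31] -> [-8, 31]
  Merge [31] + [-5] -> [-5, 31]
  Merge [-8, 31] + [-5, 31] -> [-8, -5, 31, 31]
  Merge [-4, -4, 9, 39] + [-8, -5, 31, 31] -> [-8, -5, -4, -4, 9, 31, 31, 39]


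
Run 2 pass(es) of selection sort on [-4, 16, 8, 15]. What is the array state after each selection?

Pass 1: Select minimum -4 at index 0, swap -> [-4, 16, 8, 15]
Pass 2: Select minimum 8 at index 2, swap -> [-4, 8, 16, 15]


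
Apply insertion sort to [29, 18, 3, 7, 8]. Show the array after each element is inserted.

First element 29 is already 'sorted'
Insert 18: shifted 1 elements -> [18, 29, 3, 7, 8]
Insert 3: shifted 2 elements -> [3, 18, 29, 7, 8]
Insert 7: shifted 2 elements -> [3, 7, 18, 29, 8]
Insert 8: shifted 2 elements -> [3, 7, 8, 18, 29]


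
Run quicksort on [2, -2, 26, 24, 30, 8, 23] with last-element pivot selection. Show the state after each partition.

Partition 1: pivot=23 at index 3 -> [2, -2, 8, 23, 30, 26, 24]
Partition 2: pivot=8 at index 2 -> [2, -2, 8, 23, 30, 26, 24]
Partition 3: pivot=-2 at index 0 -> [-2, 2, 8, 23, 30, 26, 24]
Partition 4: pivot=24 at index 4 -> [-2, 2, 8, 23, 24, 26, 30]
Partition 5: pivot=30 at index 6 -> [-2, 2, 8, 23, 24, 26, 30]


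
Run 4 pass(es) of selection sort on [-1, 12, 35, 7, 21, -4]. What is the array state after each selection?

Pass 1: Select minimum -4 at index 5, swap -> [-4, 12, 35, 7, 21, -1]
Pass 2: Select minimum -1 at index 5, swap -> [-4, -1, 35, 7, 21, 12]
Pass 3: Select minimum 7 at index 3, swap -> [-4, -1, 7, 35, 21, 12]
Pass 4: Select minimum 12 at index 5, swap -> [-4, -1, 7, 12, 21, 35]


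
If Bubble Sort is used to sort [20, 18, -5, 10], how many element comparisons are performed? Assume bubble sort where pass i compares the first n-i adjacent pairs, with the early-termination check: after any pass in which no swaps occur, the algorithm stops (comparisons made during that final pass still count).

Pass 1: compare adjacent pairs (0,1)..(2,3) = 3 comparison(s), 3 swap(s) -> [18, -5, 10, 20]
Pass 2: compare adjacent pairs (0,1)..(1,2) = 2 comparison(s), 2 swap(s) -> [-5, 10, 18, 20]
Pass 3: compare adjacent pairs (0,1)..(0,1) = 1 comparison(s), 0 swap(s) -> [-5, 10, 18, 20]
No swaps in this pass, so bubble sort stops here.
Total comparisons: 3 + 2 + 1 = 6


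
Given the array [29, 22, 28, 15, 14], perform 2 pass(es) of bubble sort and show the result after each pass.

After pass 1: [22, 28, 15, 14, 29] (4 swaps)
After pass 2: [22, 15, 14, 28, 29] (2 swaps)
Total swaps: 6


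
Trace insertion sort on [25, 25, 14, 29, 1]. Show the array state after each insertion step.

First element 25 is already 'sorted'
Insert 25: shifted 0 elements -> [25, 25, 14, 29, 1]
Insert 14: shifted 2 elements -> [14, 25, 25, 29, 1]
Insert 29: shifted 0 elements -> [14, 25, 25, 29, 1]
Insert 1: shifted 4 elements -> [1, 14, 25, 25, 29]


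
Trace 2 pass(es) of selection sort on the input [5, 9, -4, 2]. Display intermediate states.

Pass 1: Select minimum -4 at index 2, swap -> [-4, 9, 5, 2]
Pass 2: Select minimum 2 at index 3, swap -> [-4, 2, 5, 9]


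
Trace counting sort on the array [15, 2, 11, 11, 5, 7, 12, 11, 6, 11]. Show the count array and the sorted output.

Count array: [0, 0, 1, 0, 0, 1, 1, 1, 0, 0, 0, 4, 1, 0, 0, 1]
(count[i] = number of elements equal to i)
Cumulative count: [0, 0, 1, 1, 1, 2, 3, 4, 4, 4, 4, 8, 9, 9, 9, 10]
Sorted: [2, 5, 6, 7, 11, 11, 11, 11, 12, 15]


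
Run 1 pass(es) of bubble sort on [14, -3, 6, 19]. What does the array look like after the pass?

After pass 1: [-3, 6, 14, 19] (2 swaps)
Total swaps: 2


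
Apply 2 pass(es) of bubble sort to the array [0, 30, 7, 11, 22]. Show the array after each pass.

After pass 1: [0, 7, 11, 22, 30] (3 swaps)
After pass 2: [0, 7, 11, 22, 30] (0 swaps)
Total swaps: 3


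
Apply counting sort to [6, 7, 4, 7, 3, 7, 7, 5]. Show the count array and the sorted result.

Count array: [0, 0, 0, 1, 1, 1, 1, 4]
(count[i] = number of elements equal to i)
Cumulative count: [0, 0, 0, 1, 2, 3, 4, 8]
Sorted: [3, 4, 5, 6, 7, 7, 7, 7]


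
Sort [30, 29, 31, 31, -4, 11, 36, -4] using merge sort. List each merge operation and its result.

Divide and conquer:
  Merge [30] + [29] -> [29, 30]
  Merge [31] + [31] -> [31, 31]
  Merge [29, 30] + [31, 31] -> [29, 30, 31, 31]
  Merge [-4] + [11] -> [-4, 11]
  Merge [36] + [-4] -> [-4, 36]
  Merge [-4, 11] + [-4, 36] -> [-4, -4, 11, 36]
  Merge [29, 30, 31, 31] + [-4, -4, 11, 36] -> [-4, -4, 11, 29, 30, 31, 31, 36]


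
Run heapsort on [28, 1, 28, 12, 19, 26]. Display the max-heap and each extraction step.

Build heap: [28, 19, 28, 12, 1, 26]
Extract 28: [28, 19, 26, 12, 1, 28]
Extract 28: [26, 19, 1, 12, 28, 28]
Extract 26: [19, 12, 1, 26, 28, 28]
Extract 19: [12, 1, 19, 26, 28, 28]
Extract 12: [1, 12, 19, 26, 28, 28]


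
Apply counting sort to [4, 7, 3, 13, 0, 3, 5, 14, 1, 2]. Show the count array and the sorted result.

Count array: [1, 1, 1, 2, 1, 1, 0, 1, 0, 0, 0, 0, 0, 1, 1]
(count[i] = number of elements equal to i)
Cumulative count: [1, 2, 3, 5, 6, 7, 7, 8, 8, 8, 8, 8, 8, 9, 10]
Sorted: [0, 1, 2, 3, 3, 4, 5, 7, 13, 14]


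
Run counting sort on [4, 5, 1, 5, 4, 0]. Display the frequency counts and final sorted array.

Count array: [1, 1, 0, 0, 2, 2]
(count[i] = number of elements equal to i)
Cumulative count: [1, 2, 2, 2, 4, 6]
Sorted: [0, 1, 4, 4, 5, 5]


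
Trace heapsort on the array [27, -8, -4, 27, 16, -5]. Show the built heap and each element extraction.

Build heap: [27, 27, -4, -8, 16, -5]
Extract 27: [27, 16, -4, -8, -5, 27]
Extract 27: [16, -5, -4, -8, 27, 27]
Extract 16: [-4, -5, -8, 16, 27, 27]
Extract -4: [-5, -8, -4, 16, 27, 27]
Extract -5: [-8, -5, -4, 16, 27, 27]


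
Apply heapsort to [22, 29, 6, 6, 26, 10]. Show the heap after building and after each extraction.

Build heap: [29, 26, 10, 6, 22, 6]
Extract 29: [26, 22, 10, 6, 6, 29]
Extract 26: [22, 6, 10, 6, 26, 29]
Extract 22: [10, 6, 6, 22, 26, 29]
Extract 10: [6, 6, 10, 22, 26, 29]
Extract 6: [6, 6, 10, 22, 26, 29]


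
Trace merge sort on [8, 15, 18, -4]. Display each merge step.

Divide and conquer:
  Merge [8] + [15] -> [8, 15]
  Merge [18] + [-4] -> [-4, 18]
  Merge [8, 15] + [-4, 18] -> [-4, 8, 15, 18]


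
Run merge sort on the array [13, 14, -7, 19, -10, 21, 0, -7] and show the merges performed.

Divide and conquer:
  Merge [13] + [14] -> [13, 14]
  Merge [-7] + [19] -> [-7, 19]
  Merge [13, 14] + [-7, 19] -> [-7, 13, 14, 19]
  Merge [-10] + [21] -> [-10, 21]
  Merge [0] + [-7] -> [-7, 0]
  Merge [-10, 21] + [-7, 0] -> [-10, -7, 0, 21]
  Merge [-7, 13, 14, 19] + [-10, -7, 0, 21] -> [-10, -7, -7, 0, 13, 14, 19, 21]


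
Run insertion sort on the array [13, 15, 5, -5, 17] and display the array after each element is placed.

First element 13 is already 'sorted'
Insert 15: shifted 0 elements -> [13, 15, 5, -5, 17]
Insert 5: shifted 2 elements -> [5, 13, 15, -5, 17]
Insert -5: shifted 3 elements -> [-5, 5, 13, 15, 17]
Insert 17: shifted 0 elements -> [-5, 5, 13, 15, 17]


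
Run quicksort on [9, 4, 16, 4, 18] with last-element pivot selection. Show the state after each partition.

Partition 1: pivot=18 at index 4 -> [9, 4, 16, 4, 18]
Partition 2: pivot=4 at index 1 -> [4, 4, 16, 9, 18]
Partition 3: pivot=9 at index 2 -> [4, 4, 9, 16, 18]


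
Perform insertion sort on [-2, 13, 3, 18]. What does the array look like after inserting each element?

First element -2 is already 'sorted'
Insert 13: shifted 0 elements -> [-2, 13, 3, 18]
Insert 3: shifted 1 elements -> [-2, 3, 13, 18]
Insert 18: shifted 0 elements -> [-2, 3, 13, 18]


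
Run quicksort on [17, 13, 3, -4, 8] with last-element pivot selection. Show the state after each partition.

Partition 1: pivot=8 at index 2 -> [3, -4, 8, 13, 17]
Partition 2: pivot=-4 at index 0 -> [-4, 3, 8, 13, 17]
Partition 3: pivot=17 at index 4 -> [-4, 3, 8, 13, 17]


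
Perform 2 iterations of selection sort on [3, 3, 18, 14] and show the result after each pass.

Pass 1: Select minimum 3 at index 0, swap -> [3, 3, 18, 14]
Pass 2: Select minimum 3 at index 1, swap -> [3, 3, 18, 14]


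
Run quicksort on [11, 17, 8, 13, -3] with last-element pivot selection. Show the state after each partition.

Partition 1: pivot=-3 at index 0 -> [-3, 17, 8, 13, 11]
Partition 2: pivot=11 at index 2 -> [-3, 8, 11, 13, 17]
Partition 3: pivot=17 at index 4 -> [-3, 8, 11, 13, 17]


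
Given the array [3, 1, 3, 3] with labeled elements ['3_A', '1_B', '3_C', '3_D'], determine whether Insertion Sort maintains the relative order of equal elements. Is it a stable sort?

Trace Insertion Sort on the labeled array (the key is the number; the letter only tracks identity):
  Insert 1_B at index 0: [1_B, 3_A, 3_C, 3_D]
  Insert 3_C at index 2: [1_B, 3_A, 3_C, 3_D]
  Insert 3_D at index 3: [1_B, 3_A, 3_C, 3_D]
Final order: [1_B, 3_A, 3_C, 3_D]
Equal keys:
  value 3: originally 3_A, 3_C, 3_D; after sorting 3_A, 3_C, 3_D -> order preserved
All equal keys kept their original relative order. Insertion Sort is stable: elements are shifted only while they are strictly greater than the key, so a key is inserted after any equal elements already placed.
Answer: Stable


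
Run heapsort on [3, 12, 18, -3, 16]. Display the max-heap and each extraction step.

Build heap: [18, 16, 3, -3, 12]
Extract 18: [16, 12, 3, -3, 18]
Extract 16: [12, -3, 3, 16, 18]
Extract 12: [3, -3, 12, 16, 18]
Extract 3: [-3, 3, 12, 16, 18]


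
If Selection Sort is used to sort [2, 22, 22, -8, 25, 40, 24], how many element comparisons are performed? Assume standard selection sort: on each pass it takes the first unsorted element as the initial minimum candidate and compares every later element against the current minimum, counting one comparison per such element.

Pass 1: scan indices 1..6 for the minimum = 6 comparison(s); min is -8, place at index 0 -> [-8, 22, 22, 2, 25, 40, 24]
Pass 2: scan indices 2..6 for the minimum = 5 comparison(s); min is 2, place at index 1 -> [-8, 2, 22, 22, 25, 40, 24]
Pass 3: scan indices 3..6 for the minimum = 4 comparison(s); min is 22, place at index 2 -> [-8, 2, 22, 22, 25, 40, 24]
Pass 4: scan indices 4..6 for the minimum = 3 comparison(s); min is 22, place at index 3 -> [-8, 2, 22, 22, 25, 40, 24]
Pass 5: scan indices 5..6 for the minimum = 2 comparison(s); min is 24, place at index 4 -> [-8, 2, 22, 22, 24, 40, 25]
Pass 6: scan indices 6..6 for the minimum = 1 comparison(s); min is 25, place at index 5 -> [-8, 2, 22, 22, 24, 25, 40]
Selection sort always scans the whole unsorted suffix, so the count is (n-1) + (n-2) + ... + 1 = n(n-1)/2 = 7*6/2 = 21 regardless of the input order.
Total comparisons: 6 + 5 + 4 + 3 + 2 + 1 = 21


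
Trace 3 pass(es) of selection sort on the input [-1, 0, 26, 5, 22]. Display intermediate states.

Pass 1: Select minimum -1 at index 0, swap -> [-1, 0, 26, 5, 22]
Pass 2: Select minimum 0 at index 1, swap -> [-1, 0, 26, 5, 22]
Pass 3: Select minimum 5 at index 3, swap -> [-1, 0, 5, 26, 22]


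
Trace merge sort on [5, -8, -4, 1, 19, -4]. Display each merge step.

Divide and conquer:
  Merge [-8] + [-4] -> [-8, -4]
  Merge [5] + [-8, -4] -> [-8, -4, 5]
  Merge [19] + [-4] -> [-4, 19]
  Merge [1] + [-4, 19] -> [-4, 1, 19]
  Merge [-8, -4, 5] + [-4, 1, 19] -> [-8, -4, -4, 1, 5, 19]


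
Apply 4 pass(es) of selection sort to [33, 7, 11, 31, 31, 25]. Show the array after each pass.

Pass 1: Select minimum 7 at index 1, swap -> [7, 33, 11, 31, 31, 25]
Pass 2: Select minimum 11 at index 2, swap -> [7, 11, 33, 31, 31, 25]
Pass 3: Select minimum 25 at index 5, swap -> [7, 11, 25, 31, 31, 33]
Pass 4: Select minimum 31 at index 3, swap -> [7, 11, 25, 31, 31, 33]


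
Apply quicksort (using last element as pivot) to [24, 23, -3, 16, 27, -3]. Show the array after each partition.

Partition 1: pivot=-3 at index 1 -> [-3, -3, 24, 16, 27, 23]
Partition 2: pivot=23 at index 3 -> [-3, -3, 16, 23, 27, 24]
Partition 3: pivot=24 at index 4 -> [-3, -3, 16, 23, 24, 27]


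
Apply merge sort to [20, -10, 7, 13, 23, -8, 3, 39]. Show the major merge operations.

Divide and conquer:
  Merge [20] + [-10] -> [-10, 20]
  Merge [7] + [13] -> [7, 13]
  Merge [-10, 20] + [7, 13] -> [-10, 7, 13, 20]
  Merge [23] + [-8] -> [-8, 23]
  Merge [3] + [39] -> [3, 39]
  Merge [-8, 23] + [3, 39] -> [-8, 3, 23, 39]
  Merge [-10, 7, 13, 20] + [-8, 3, 23, 39] -> [-10, -8, 3, 7, 13, 20, 23, 39]


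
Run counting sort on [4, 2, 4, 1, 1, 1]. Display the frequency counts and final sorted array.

Count array: [0, 3, 1, 0, 2]
(count[i] = number of elements equal to i)
Cumulative count: [0, 3, 4, 4, 6]
Sorted: [1, 1, 1, 2, 4, 4]


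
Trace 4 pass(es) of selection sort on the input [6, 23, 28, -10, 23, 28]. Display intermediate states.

Pass 1: Select minimum -10 at index 3, swap -> [-10, 23, 28, 6, 23, 28]
Pass 2: Select minimum 6 at index 3, swap -> [-10, 6, 28, 23, 23, 28]
Pass 3: Select minimum 23 at index 3, swap -> [-10, 6, 23, 28, 23, 28]
Pass 4: Select minimum 23 at index 4, swap -> [-10, 6, 23, 23, 28, 28]


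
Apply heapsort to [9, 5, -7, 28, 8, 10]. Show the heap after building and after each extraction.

Build heap: [28, 9, 10, 5, 8, -7]
Extract 28: [10, 9, -7, 5, 8, 28]
Extract 10: [9, 8, -7, 5, 10, 28]
Extract 9: [8, 5, -7, 9, 10, 28]
Extract 8: [5, -7, 8, 9, 10, 28]
Extract 5: [-7, 5, 8, 9, 10, 28]


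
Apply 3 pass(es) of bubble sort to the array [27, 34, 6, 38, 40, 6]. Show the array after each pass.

After pass 1: [27, 6, 34, 38, 6, 40] (2 swaps)
After pass 2: [6, 27, 34, 6, 38, 40] (2 swaps)
After pass 3: [6, 27, 6, 34, 38, 40] (1 swaps)
Total swaps: 5


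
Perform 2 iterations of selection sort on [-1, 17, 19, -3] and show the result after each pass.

Pass 1: Select minimum -3 at index 3, swap -> [-3, 17, 19, -1]
Pass 2: Select minimum -1 at index 3, swap -> [-3, -1, 19, 17]


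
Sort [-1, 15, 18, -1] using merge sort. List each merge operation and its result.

Divide and conquer:
  Merge [-1] + [15] -> [-1, 15]
  Merge [18] + [-1] -> [-1, 18]
  Merge [-1, 15] + [-1, 18] -> [-1, -1, 15, 18]


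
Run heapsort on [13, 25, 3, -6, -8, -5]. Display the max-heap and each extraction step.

Build heap: [25, 13, 3, -6, -8, -5]
Extract 25: [13, -5, 3, -6, -8, 25]
Extract 13: [3, -5, -8, -6, 13, 25]
Extract 3: [-5, -6, -8, 3, 13, 25]
Extract -5: [-6, -8, -5, 3, 13, 25]
Extract -6: [-8, -6, -5, 3, 13, 25]


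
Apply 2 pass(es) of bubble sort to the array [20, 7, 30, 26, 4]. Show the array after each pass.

After pass 1: [7, 20, 26, 4, 30] (3 swaps)
After pass 2: [7, 20, 4, 26, 30] (1 swaps)
Total swaps: 4


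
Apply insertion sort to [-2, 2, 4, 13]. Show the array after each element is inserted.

First element -2 is already 'sorted'
Insert 2: shifted 0 elements -> [-2, 2, 4, 13]
Insert 4: shifted 0 elements -> [-2, 2, 4, 13]
Insert 13: shifted 0 elements -> [-2, 2, 4, 13]


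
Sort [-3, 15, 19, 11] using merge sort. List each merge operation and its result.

Divide and conquer:
  Merge [-3] + [15] -> [-3, 15]
  Merge [19] + [11] -> [11, 19]
  Merge [-3, 15] + [11, 19] -> [-3, 11, 15, 19]


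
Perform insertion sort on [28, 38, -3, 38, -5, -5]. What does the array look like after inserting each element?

First element 28 is already 'sorted'
Insert 38: shifted 0 elements -> [28, 38, -3, 38, -5, -5]
Insert -3: shifted 2 elements -> [-3, 28, 38, 38, -5, -5]
Insert 38: shifted 0 elements -> [-3, 28, 38, 38, -5, -5]
Insert -5: shifted 4 elements -> [-5, -3, 28, 38, 38, -5]
Insert -5: shifted 4 elements -> [-5, -5, -3, 28, 38, 38]


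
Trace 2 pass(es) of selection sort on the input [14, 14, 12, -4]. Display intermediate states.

Pass 1: Select minimum -4 at index 3, swap -> [-4, 14, 12, 14]
Pass 2: Select minimum 12 at index 2, swap -> [-4, 12, 14, 14]


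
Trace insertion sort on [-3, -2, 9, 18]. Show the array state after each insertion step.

First element -3 is already 'sorted'
Insert -2: shifted 0 elements -> [-3, -2, 9, 18]
Insert 9: shifted 0 elements -> [-3, -2, 9, 18]
Insert 18: shifted 0 elements -> [-3, -2, 9, 18]


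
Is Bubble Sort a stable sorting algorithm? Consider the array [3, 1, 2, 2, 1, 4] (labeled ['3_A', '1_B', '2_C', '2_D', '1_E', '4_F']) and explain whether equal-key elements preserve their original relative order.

Trace Bubble Sort on the labeled array (the key is the number; the letter only tracks identity):
  After pass 1: [1_B, 2_C, 2_D, 1_E, 3_A, 4_F]
  After pass 2: [1_B, 2_C, 1_E, 2_D, 3_A, 4_F]
  After pass 3: [1_B, 1_E, 2_C, 2_D, 3_A, 4_F]
  After pass 4: [1_B, 1_E, 2_C, 2_D, 3_A, 4_F] (no swaps, done)
Final order: [1_B, 1_E, 2_C, 2_D, 3_A, 4_F]
Equal keys:
  value 1: originally 1_B, 1_E; after sorting 1_B, 1_E -> order preserved
  value 2: originally 2_C, 2_D; after sorting 2_C, 2_D -> order preserved
All equal keys kept their original relative order. Bubble Sort is stable: it only swaps adjacent elements when the left one is strictly greater, so equal keys never move past each other.
Answer: Stable


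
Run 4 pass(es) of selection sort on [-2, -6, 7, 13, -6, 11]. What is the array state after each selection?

Pass 1: Select minimum -6 at index 1, swap -> [-6, -2, 7, 13, -6, 11]
Pass 2: Select minimum -6 at index 4, swap -> [-6, -6, 7, 13, -2, 11]
Pass 3: Select minimum -2 at index 4, swap -> [-6, -6, -2, 13, 7, 11]
Pass 4: Select minimum 7 at index 4, swap -> [-6, -6, -2, 7, 13, 11]


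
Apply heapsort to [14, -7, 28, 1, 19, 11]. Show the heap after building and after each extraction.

Build heap: [28, 19, 14, 1, -7, 11]
Extract 28: [19, 11, 14, 1, -7, 28]
Extract 19: [14, 11, -7, 1, 19, 28]
Extract 14: [11, 1, -7, 14, 19, 28]
Extract 11: [1, -7, 11, 14, 19, 28]
Extract 1: [-7, 1, 11, 14, 19, 28]


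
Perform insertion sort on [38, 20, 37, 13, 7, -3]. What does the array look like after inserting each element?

First element 38 is already 'sorted'
Insert 20: shifted 1 elements -> [20, 38, 37, 13, 7, -3]
Insert 37: shifted 1 elements -> [20, 37, 38, 13, 7, -3]
Insert 13: shifted 3 elements -> [13, 20, 37, 38, 7, -3]
Insert 7: shifted 4 elements -> [7, 13, 20, 37, 38, -3]
Insert -3: shifted 5 elements -> [-3, 7, 13, 20, 37, 38]


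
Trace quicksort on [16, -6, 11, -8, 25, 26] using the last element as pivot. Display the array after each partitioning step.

Partition 1: pivot=26 at index 5 -> [16, -6, 11, -8, 25, 26]
Partition 2: pivot=25 at index 4 -> [16, -6, 11, -8, 25, 26]
Partition 3: pivot=-8 at index 0 -> [-8, -6, 11, 16, 25, 26]
Partition 4: pivot=16 at index 3 -> [-8, -6, 11, 16, 25, 26]
Partition 5: pivot=11 at index 2 -> [-8, -6, 11, 16, 25, 26]


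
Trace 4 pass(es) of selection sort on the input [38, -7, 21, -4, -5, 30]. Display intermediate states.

Pass 1: Select minimum -7 at index 1, swap -> [-7, 38, 21, -4, -5, 30]
Pass 2: Select minimum -5 at index 4, swap -> [-7, -5, 21, -4, 38, 30]
Pass 3: Select minimum -4 at index 3, swap -> [-7, -5, -4, 21, 38, 30]
Pass 4: Select minimum 21 at index 3, swap -> [-7, -5, -4, 21, 38, 30]


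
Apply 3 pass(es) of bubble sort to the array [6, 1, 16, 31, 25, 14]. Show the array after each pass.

After pass 1: [1, 6, 16, 25, 14, 31] (3 swaps)
After pass 2: [1, 6, 16, 14, 25, 31] (1 swaps)
After pass 3: [1, 6, 14, 16, 25, 31] (1 swaps)
Total swaps: 5


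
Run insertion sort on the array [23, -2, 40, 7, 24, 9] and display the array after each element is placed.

First element 23 is already 'sorted'
Insert -2: shifted 1 elements -> [-2, 23, 40, 7, 24, 9]
Insert 40: shifted 0 elements -> [-2, 23, 40, 7, 24, 9]
Insert 7: shifted 2 elements -> [-2, 7, 23, 40, 24, 9]
Insert 24: shifted 1 elements -> [-2, 7, 23, 24, 40, 9]
Insert 9: shifted 3 elements -> [-2, 7, 9, 23, 24, 40]


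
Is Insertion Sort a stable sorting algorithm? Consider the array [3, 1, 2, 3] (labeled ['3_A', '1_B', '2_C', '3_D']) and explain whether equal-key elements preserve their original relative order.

Trace Insertion Sort on the labeled array (the key is the number; the letter only tracks identity):
  Insert 1_B at index 0: [1_B, 3_A, 2_C, 3_D]
  Insert 2_C at index 1: [1_B, 2_C, 3_A, 3_D]
  Insert 3_D at index 3: [1_B, 2_C, 3_A, 3_D]
Final order: [1_B, 2_C, 3_A, 3_D]
Equal keys:
  value 3: originally 3_A, 3_D; after sorting 3_A, 3_D -> order preserved
All equal keys kept their original relative order. Insertion Sort is stable: elements are shifted only while they are strictly greater than the key, so a key is inserted after any equal elements already placed.
Answer: Stable


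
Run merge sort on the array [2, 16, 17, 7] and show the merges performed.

Divide and conquer:
  Merge [2] + [16] -> [2, 16]
  Merge [17] + [7] -> [7, 17]
  Merge [2, 16] + [7, 17] -> [2, 7, 16, 17]


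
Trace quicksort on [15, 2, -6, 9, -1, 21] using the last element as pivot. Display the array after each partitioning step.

Partition 1: pivot=21 at index 5 -> [15, 2, -6, 9, -1, 21]
Partition 2: pivot=-1 at index 1 -> [-6, -1, 15, 9, 2, 21]
Partition 3: pivot=2 at index 2 -> [-6, -1, 2, 9, 15, 21]
Partition 4: pivot=15 at index 4 -> [-6, -1, 2, 9, 15, 21]


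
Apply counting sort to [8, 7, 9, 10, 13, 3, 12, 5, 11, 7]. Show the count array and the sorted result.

Count array: [0, 0, 0, 1, 0, 1, 0, 2, 1, 1, 1, 1, 1, 1]
(count[i] = number of elements equal to i)
Cumulative count: [0, 0, 0, 1, 1, 2, 2, 4, 5, 6, 7, 8, 9, 10]
Sorted: [3, 5, 7, 7, 8, 9, 10, 11, 12, 13]


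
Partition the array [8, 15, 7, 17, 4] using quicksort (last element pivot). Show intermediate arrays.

Partition 1: pivot=4 at index 0 -> [4, 15, 7, 17, 8]
Partition 2: pivot=8 at index 2 -> [4, 7, 8, 17, 15]
Partition 3: pivot=15 at index 3 -> [4, 7, 8, 15, 17]


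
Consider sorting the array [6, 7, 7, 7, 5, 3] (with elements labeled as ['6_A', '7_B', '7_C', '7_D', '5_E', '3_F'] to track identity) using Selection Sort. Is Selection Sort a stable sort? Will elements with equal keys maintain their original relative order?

Trace Selection Sort on the labeled array (the key is the number; the letter only tracks identity):
  Pass 1: minimum of unsorted part is 3_F at index 5; swap it with 6_A at index 0 -> [3_F, 7_B, 7_C, 7_D, 5_E, 6_A]
  Pass 2: minimum of unsorted part is 5_E at index 4; swap it with 7_B at index 1 -> [3_F, 5_E, 7_C, 7_D, 7_B, 6_A]
  Pass 3: minimum of unsorted part is 6_A at index 5; swap it with 7_C at index 2 -> [3_F, 5_E, 6_A, 7_D, 7_B, 7_C]
  Pass 4: minimum 7_D is already at index 3; no swap -> [3_F, 5_E, 6_A, 7_D, 7_B, 7_C]
  Pass 5: minimum 7_B is already at index 4; no swap -> [3_F, 5_E, 6_A, 7_D, 7_B, 7_C]
Final order: [3_F, 5_E, 6_A, 7_D, 7_B, 7_C]
Equal keys:
  value 7: originally 7_B, 7_C, 7_D; after sorting 7_D, 7_B, 7_C -> order changed
Equal keys were reordered, so Selection Sort is not stable: the long-range swap that moves the minimum into place can carry an element past an equal key. (One such input is enough; an unstable sort may happen to preserve order on other inputs, but it gives no guarantee.)
Answer: Not stable


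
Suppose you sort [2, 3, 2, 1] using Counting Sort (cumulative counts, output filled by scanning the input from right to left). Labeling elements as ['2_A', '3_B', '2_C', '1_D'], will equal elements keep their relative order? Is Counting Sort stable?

Trace Counting Sort on the labeled array (the key is the number; the letter only tracks identity):
  Counts for values 0..3: [0, 1, 2, 1]
  Cumulative counts: [0, 1, 3, 4]
  Scan right to left: place 1_D at output index 0
  Scan right to left: place 2_C at output index 2
  Scan right to left: place 3_B at output index 3
  Scan right to left: place 2_A at output index 1
  Output: [1_D, 2_A, 2_C, 3_B]
Equal keys:
  value 2: originally 2_A, 2_C; after sorting 2_A, 2_C -> order preserved
All equal keys kept their original relative order. Counting Sort is stable: scanning the input right to left with decreasing cumulative counts places later duplicates at later output positions.
Answer: Stable


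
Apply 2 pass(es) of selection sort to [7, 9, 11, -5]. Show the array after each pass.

Pass 1: Select minimum -5 at index 3, swap -> [-5, 9, 11, 7]
Pass 2: Select minimum 7 at index 3, swap -> [-5, 7, 11, 9]


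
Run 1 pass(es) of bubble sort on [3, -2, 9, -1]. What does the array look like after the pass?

After pass 1: [-2, 3, -1, 9] (2 swaps)
Total swaps: 2


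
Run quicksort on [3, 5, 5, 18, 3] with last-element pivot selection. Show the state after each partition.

Partition 1: pivot=3 at index 1 -> [3, 3, 5, 18, 5]
Partition 2: pivot=5 at index 3 -> [3, 3, 5, 5, 18]


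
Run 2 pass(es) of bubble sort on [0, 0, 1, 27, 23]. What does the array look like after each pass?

After pass 1: [0, 0, 1, 23, 27] (1 swaps)
After pass 2: [0, 0, 1, 23, 27] (0 swaps)
Total swaps: 1


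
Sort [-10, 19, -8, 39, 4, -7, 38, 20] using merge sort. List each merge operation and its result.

Divide and conquer:
  Merge [-10] + [19] -> [-10, 19]
  Merge [-8] + [39] -> [-8, 39]
  Merge [-10, 19] + [-8, 39] -> [-10, -8, 19, 39]
  Merge [4] + [-7] -> [-7, 4]
  Merge [38] + [20] -> [20, 38]
  Merge [-7, 4] + [20, 38] -> [-7, 4, 20, 38]
  Merge [-10, -8, 19, 39] + [-7, 4, 20, 38] -> [-10, -8, -7, 4, 19, 20, 38, 39]


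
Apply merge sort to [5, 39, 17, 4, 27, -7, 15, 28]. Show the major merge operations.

Divide and conquer:
  Merge [5] + [39] -> [5, 39]
  Merge [17] + [4] -> [4, 17]
  Merge [5, 39] + [4, 17] -> [4, 5, 17, 39]
  Merge [27] + [-7] -> [-7, 27]
  Merge [15] + [28] -> [15, 28]
  Merge [-7, 27] + [15, 28] -> [-7, 15, 27, 28]
  Merge [4, 5, 17, 39] + [-7, 15, 27, 28] -> [-7, 4, 5, 15, 17, 27, 28, 39]


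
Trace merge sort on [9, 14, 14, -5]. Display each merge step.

Divide and conquer:
  Merge [9] + [14] -> [9, 14]
  Merge [14] + [-5] -> [-5, 14]
  Merge [9, 14] + [-5, 14] -> [-5, 9, 14, 14]


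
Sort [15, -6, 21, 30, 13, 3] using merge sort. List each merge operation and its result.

Divide and conquer:
  Merge [-6] + [21] -> [-6, 21]
  Merge [15] + [-6, 21] -> [-6, 15, 21]
  Merge [13] + [3] -> [3, 13]
  Merge [30] + [3, 13] -> [3, 13, 30]
  Merge [-6, 15, 21] + [3, 13, 30] -> [-6, 3, 13, 15, 21, 30]


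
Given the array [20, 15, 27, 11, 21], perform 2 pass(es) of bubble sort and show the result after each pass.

After pass 1: [15, 20, 11, 21, 27] (3 swaps)
After pass 2: [15, 11, 20, 21, 27] (1 swaps)
Total swaps: 4


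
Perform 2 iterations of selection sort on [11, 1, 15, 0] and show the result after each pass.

Pass 1: Select minimum 0 at index 3, swap -> [0, 1, 15, 11]
Pass 2: Select minimum 1 at index 1, swap -> [0, 1, 15, 11]


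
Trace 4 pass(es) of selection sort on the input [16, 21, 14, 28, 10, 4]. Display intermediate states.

Pass 1: Select minimum 4 at index 5, swap -> [4, 21, 14, 28, 10, 16]
Pass 2: Select minimum 10 at index 4, swap -> [4, 10, 14, 28, 21, 16]
Pass 3: Select minimum 14 at index 2, swap -> [4, 10, 14, 28, 21, 16]
Pass 4: Select minimum 16 at index 5, swap -> [4, 10, 14, 16, 21, 28]


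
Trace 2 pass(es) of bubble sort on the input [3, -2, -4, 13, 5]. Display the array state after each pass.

After pass 1: [-2, -4, 3, 5, 13] (3 swaps)
After pass 2: [-4, -2, 3, 5, 13] (1 swaps)
Total swaps: 4


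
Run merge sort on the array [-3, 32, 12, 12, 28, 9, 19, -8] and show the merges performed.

Divide and conquer:
  Merge [-3] + [32] -> [-3, 32]
  Merge [12] + [12] -> [12, 12]
  Merge [-3, 32] + [12, 12] -> [-3, 12, 12, 32]
  Merge [28] + [9] -> [9, 28]
  Merge [19] + [-8] -> [-8, 19]
  Merge [9, 28] + [-8, 19] -> [-8, 9, 19, 28]
  Merge [-3, 12, 12, 32] + [-8, 9, 19, 28] -> [-8, -3, 9, 12, 12, 19, 28, 32]


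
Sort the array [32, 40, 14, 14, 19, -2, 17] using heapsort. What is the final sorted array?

Build heap: [40, 32, 17, 14, 19, -2, 14]
Extract 40: [32, 19, 17, 14, 14, -2, 40]
Extract 32: [19, 14, 17, -2, 14, 32, 40]
Extract 19: [17, 14, 14, -2, 19, 32, 40]
Extract 17: [14, -2, 14, 17, 19, 32, 40]
Extract 14: [14, -2, 14, 17, 19, 32, 40]
Extract 14: [-2, 14, 14, 17, 19, 32, 40]


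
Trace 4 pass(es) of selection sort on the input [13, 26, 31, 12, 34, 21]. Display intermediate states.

Pass 1: Select minimum 12 at index 3, swap -> [12, 26, 31, 13, 34, 21]
Pass 2: Select minimum 13 at index 3, swap -> [12, 13, 31, 26, 34, 21]
Pass 3: Select minimum 21 at index 5, swap -> [12, 13, 21, 26, 34, 31]
Pass 4: Select minimum 26 at index 3, swap -> [12, 13, 21, 26, 34, 31]


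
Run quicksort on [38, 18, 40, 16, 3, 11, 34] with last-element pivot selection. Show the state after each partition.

Partition 1: pivot=34 at index 4 -> [18, 16, 3, 11, 34, 38, 40]
Partition 2: pivot=11 at index 1 -> [3, 11, 18, 16, 34, 38, 40]
Partition 3: pivot=16 at index 2 -> [3, 11, 16, 18, 34, 38, 40]
Partition 4: pivot=40 at index 6 -> [3, 11, 16, 18, 34, 38, 40]


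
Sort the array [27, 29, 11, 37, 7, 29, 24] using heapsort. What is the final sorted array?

Build heap: [37, 29, 29, 27, 7, 11, 24]
Extract 37: [29, 27, 29, 24, 7, 11, 37]
Extract 29: [29, 27, 11, 24, 7, 29, 37]
Extract 29: [27, 24, 11, 7, 29, 29, 37]
Extract 27: [24, 7, 11, 27, 29, 29, 37]
Extract 24: [11, 7, 24, 27, 29, 29, 37]
Extract 11: [7, 11, 24, 27, 29, 29, 37]


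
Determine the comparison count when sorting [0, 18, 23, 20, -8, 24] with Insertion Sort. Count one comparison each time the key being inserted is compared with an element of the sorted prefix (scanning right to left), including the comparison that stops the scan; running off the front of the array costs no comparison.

Insert 18: 0 <= 18 (stop) = 1 comparison(s) -> [0, 18, 23, 20, -8, 24]
Insert 23: 18 <= 23 (stop) = 1 comparison(s) -> [0, 18, 23, 20, -8, 24]
Insert 20: 23 > 20 (shift), 18 <= 20 (stop) = 2 comparison(s) -> [0, 18, 20, 23, -8, 24]
Insert -8: 23 > -8 (shift), 20 > -8 (shift), 18 > -8 (shift), 0 > -8 (shift), reached front = 4 comparison(s) -> [-8, 0, 18, 20, 23, 24]
Insert 24: 23 <= 24 (stop) = 1 comparison(s) -> [-8, 0, 18, 20, 23, 24]
Total comparisons: 1 + 1 + 2 + 4 + 1 = 9


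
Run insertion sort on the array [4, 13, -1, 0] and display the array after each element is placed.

First element 4 is already 'sorted'
Insert 13: shifted 0 elements -> [4, 13, -1, 0]
Insert -1: shifted 2 elements -> [-1, 4, 13, 0]
Insert 0: shifted 2 elements -> [-1, 0, 4, 13]


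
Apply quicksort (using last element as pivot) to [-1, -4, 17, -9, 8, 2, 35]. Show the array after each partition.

Partition 1: pivot=35 at index 6 -> [-1, -4, 17, -9, 8, 2, 35]
Partition 2: pivot=2 at index 3 -> [-1, -4, -9, 2, 8, 17, 35]
Partition 3: pivot=-9 at index 0 -> [-9, -4, -1, 2, 8, 17, 35]
Partition 4: pivot=-1 at index 2 -> [-9, -4, -1, 2, 8, 17, 35]
Partition 5: pivot=17 at index 5 -> [-9, -4, -1, 2, 8, 17, 35]


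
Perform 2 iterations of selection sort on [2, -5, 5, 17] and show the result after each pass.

Pass 1: Select minimum -5 at index 1, swap -> [-5, 2, 5, 17]
Pass 2: Select minimum 2 at index 1, swap -> [-5, 2, 5, 17]
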